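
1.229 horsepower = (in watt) 916.5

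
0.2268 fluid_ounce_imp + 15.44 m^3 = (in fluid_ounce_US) 5.221e+05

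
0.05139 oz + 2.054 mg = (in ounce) 0.05146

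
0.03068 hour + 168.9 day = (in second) 1.459e+07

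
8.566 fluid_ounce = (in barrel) 0.001593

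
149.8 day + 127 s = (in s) 1.294e+07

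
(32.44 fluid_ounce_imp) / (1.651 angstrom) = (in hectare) 558.3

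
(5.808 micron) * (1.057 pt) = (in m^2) 2.166e-09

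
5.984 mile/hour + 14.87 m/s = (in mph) 39.25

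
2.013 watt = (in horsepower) 0.002699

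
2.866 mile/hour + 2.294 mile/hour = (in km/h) 8.304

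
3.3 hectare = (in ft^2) 3.552e+05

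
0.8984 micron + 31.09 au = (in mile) 2.89e+09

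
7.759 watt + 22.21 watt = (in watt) 29.97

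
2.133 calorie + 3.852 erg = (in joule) 8.924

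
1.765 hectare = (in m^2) 1.765e+04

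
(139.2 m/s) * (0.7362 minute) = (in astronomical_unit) 4.11e-08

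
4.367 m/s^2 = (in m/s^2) 4.367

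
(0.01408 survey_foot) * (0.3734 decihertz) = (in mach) 4.706e-07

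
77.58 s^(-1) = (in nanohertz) 7.758e+10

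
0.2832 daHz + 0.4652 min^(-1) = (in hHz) 0.0284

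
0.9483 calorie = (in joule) 3.968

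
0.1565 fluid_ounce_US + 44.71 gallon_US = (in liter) 169.3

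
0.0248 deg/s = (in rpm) 0.004133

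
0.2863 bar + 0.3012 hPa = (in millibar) 286.6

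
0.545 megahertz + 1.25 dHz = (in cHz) 5.45e+07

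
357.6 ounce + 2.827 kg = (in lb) 28.58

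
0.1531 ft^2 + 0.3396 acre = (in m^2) 1374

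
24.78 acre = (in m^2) 1.003e+05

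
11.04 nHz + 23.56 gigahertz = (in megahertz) 2.356e+04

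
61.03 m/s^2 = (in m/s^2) 61.03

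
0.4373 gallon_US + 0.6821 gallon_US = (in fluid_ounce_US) 143.3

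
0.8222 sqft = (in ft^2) 0.8222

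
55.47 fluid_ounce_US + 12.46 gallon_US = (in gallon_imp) 10.74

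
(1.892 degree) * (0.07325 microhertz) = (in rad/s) 2.419e-09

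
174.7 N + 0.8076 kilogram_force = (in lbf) 41.05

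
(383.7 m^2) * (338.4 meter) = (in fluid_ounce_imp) 4.57e+09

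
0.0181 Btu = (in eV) 1.192e+20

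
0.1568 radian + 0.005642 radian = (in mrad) 162.4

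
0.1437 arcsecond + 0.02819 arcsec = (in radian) 8.333e-07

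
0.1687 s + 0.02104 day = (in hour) 0.505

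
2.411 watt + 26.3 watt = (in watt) 28.71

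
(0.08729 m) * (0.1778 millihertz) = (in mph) 3.472e-05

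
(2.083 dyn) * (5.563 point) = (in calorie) 9.77e-09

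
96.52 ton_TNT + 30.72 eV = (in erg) 4.038e+18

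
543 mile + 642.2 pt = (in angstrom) 8.739e+15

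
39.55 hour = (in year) 0.004515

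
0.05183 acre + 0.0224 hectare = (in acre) 0.1072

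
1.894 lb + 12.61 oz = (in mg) 1.217e+06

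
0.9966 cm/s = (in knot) 0.01937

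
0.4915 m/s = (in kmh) 1.769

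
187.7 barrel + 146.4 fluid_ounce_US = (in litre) 2.985e+04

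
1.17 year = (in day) 427.1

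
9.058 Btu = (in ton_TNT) 2.284e-06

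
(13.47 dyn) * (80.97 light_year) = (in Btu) 9.78e+10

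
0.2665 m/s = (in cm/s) 26.65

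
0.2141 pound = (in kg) 0.09711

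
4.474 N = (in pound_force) 1.006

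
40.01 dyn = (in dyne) 40.01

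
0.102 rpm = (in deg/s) 0.612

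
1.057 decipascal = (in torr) 0.0007928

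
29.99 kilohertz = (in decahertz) 2999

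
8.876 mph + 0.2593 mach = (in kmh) 332.1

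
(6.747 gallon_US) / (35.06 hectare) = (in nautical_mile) 3.933e-11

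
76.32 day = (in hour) 1832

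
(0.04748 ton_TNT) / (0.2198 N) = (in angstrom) 9.038e+18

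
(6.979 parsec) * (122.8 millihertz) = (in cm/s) 2.644e+18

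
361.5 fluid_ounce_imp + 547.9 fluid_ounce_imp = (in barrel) 0.1625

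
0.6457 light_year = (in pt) 1.732e+19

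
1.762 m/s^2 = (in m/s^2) 1.762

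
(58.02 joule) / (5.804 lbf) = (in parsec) 7.283e-17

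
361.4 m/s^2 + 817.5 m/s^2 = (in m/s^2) 1179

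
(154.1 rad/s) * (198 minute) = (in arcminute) 6.294e+09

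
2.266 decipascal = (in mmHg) 0.0017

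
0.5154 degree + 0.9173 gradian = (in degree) 1.341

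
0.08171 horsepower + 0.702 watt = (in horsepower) 0.08265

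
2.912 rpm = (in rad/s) 0.3049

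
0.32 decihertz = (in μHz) 3.2e+04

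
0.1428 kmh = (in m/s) 0.03967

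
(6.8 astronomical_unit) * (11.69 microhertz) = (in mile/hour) 2.66e+07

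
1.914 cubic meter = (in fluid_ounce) 6.472e+04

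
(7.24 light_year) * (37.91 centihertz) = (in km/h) 9.348e+16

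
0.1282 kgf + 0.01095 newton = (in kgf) 0.1293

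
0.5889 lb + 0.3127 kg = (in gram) 579.8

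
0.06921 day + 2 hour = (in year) 0.0004179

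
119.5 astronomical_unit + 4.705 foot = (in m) 1.788e+13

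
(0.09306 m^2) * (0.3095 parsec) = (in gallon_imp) 1.955e+17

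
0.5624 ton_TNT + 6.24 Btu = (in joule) 2.353e+09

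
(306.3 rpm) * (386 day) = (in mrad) 1.07e+12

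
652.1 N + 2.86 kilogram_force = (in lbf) 152.9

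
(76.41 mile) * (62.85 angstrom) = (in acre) 1.91e-07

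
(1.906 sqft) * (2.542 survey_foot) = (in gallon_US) 36.24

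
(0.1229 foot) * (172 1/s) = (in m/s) 6.443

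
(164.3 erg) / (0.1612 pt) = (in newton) 0.2889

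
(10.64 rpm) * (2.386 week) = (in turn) 2.559e+05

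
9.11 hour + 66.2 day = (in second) 5.752e+06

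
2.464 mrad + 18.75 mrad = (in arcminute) 72.93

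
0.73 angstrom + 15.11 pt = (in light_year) 5.634e-19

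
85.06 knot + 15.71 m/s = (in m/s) 59.47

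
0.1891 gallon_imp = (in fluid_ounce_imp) 30.26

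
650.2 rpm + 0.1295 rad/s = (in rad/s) 68.22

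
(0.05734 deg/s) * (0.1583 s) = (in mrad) 0.1584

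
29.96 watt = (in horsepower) 0.04018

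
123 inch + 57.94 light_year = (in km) 5.482e+14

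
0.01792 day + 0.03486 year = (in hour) 305.8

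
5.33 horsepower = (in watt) 3975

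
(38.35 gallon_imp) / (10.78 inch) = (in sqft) 6.854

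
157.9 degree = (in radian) 2.756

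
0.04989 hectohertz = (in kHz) 0.004989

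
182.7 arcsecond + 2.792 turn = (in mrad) 1.754e+04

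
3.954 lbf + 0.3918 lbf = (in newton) 19.33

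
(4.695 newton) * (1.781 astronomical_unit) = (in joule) 1.251e+12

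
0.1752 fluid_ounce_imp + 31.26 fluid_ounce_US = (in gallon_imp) 0.2044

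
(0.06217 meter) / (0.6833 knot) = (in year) 5.608e-09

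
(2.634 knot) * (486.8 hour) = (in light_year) 2.51e-10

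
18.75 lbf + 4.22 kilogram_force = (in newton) 124.8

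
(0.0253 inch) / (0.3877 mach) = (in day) 5.634e-11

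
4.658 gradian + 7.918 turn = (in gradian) 3172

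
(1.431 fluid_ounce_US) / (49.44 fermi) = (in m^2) 8.56e+08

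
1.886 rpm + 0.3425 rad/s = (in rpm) 5.157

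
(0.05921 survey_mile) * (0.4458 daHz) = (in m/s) 424.8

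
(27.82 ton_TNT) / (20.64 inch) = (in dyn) 2.22e+16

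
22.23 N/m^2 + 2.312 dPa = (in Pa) 22.46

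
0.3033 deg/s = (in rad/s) 0.005294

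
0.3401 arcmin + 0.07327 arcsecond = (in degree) 0.005689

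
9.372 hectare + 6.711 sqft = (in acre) 23.16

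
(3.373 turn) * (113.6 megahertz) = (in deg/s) 1.379e+11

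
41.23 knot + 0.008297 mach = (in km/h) 86.53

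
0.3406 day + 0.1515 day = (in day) 0.4921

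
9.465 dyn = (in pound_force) 2.128e-05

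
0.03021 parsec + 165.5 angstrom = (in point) 2.642e+18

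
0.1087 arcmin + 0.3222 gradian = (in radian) 0.005093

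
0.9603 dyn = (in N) 9.603e-06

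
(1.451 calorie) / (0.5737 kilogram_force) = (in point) 3059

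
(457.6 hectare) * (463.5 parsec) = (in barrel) 4.116e+26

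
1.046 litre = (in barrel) 0.006579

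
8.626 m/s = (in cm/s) 862.6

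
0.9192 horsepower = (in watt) 685.4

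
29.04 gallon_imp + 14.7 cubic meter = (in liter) 1.483e+04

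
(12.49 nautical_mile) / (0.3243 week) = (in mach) 0.0003464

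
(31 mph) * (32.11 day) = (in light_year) 4.064e-09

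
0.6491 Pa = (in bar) 6.491e-06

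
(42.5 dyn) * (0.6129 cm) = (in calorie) 6.226e-07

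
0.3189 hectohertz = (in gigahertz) 3.189e-08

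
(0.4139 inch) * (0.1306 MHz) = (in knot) 2669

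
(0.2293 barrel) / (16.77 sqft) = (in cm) 2.34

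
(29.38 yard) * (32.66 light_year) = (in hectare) 8.301e+14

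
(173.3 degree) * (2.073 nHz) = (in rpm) 5.988e-08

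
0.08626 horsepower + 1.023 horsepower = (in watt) 827.2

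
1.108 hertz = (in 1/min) 66.48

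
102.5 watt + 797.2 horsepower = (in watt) 5.946e+05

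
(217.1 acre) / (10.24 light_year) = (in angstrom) 0.09069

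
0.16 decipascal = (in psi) 2.321e-06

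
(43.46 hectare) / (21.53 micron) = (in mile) 1.254e+07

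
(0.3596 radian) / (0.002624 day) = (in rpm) 0.01515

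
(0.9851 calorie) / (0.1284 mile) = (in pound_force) 0.004484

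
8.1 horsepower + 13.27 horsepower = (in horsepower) 21.37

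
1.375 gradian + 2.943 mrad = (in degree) 1.406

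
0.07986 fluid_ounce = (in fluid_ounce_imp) 0.08312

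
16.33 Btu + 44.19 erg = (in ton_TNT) 4.118e-06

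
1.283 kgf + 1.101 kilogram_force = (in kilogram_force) 2.384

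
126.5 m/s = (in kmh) 455.4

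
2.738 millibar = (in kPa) 0.2738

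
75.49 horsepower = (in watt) 5.629e+04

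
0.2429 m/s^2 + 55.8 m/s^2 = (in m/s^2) 56.04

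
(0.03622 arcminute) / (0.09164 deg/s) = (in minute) 0.0001098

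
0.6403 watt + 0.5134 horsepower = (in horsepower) 0.5143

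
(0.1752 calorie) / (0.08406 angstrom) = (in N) 8.72e+10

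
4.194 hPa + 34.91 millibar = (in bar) 0.0391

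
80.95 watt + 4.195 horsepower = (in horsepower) 4.304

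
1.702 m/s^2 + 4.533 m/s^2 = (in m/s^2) 6.235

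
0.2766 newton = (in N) 0.2766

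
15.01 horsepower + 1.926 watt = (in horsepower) 15.01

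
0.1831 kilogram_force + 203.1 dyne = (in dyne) 1.798e+05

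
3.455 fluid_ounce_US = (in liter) 0.1022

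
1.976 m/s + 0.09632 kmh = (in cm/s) 200.3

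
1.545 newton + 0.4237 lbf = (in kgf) 0.3497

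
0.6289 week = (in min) 6339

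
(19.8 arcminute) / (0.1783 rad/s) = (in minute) 0.0005384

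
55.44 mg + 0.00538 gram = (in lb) 0.0001341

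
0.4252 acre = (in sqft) 1.852e+04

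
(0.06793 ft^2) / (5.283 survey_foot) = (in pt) 11.11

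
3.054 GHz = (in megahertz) 3054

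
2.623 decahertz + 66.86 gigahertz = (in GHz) 66.86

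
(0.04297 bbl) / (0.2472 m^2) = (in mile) 1.717e-05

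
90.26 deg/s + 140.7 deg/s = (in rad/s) 4.031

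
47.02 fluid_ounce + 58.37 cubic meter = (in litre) 5.837e+04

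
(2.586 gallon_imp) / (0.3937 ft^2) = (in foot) 1.055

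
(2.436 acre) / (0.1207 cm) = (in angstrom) 8.167e+16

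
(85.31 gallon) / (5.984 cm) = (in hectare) 0.0005397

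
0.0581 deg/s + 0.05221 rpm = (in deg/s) 0.3714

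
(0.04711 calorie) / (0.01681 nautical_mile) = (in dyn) 633.1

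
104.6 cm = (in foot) 3.432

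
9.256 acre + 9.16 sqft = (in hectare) 3.746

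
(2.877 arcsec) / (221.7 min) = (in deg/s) 6.008e-08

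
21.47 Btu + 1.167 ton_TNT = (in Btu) 4.628e+06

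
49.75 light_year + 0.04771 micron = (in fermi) 4.707e+32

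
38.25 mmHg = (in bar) 0.051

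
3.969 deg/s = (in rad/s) 0.06927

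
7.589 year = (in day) 2770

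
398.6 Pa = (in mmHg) 2.99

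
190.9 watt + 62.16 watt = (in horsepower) 0.3394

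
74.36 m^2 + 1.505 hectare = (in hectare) 1.512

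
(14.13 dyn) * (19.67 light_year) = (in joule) 2.629e+13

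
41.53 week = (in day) 290.7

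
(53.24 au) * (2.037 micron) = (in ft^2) 1.746e+08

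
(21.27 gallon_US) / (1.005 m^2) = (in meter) 0.08012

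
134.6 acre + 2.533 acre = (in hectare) 55.5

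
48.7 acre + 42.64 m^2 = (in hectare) 19.71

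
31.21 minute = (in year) 5.938e-05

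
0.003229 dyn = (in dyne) 0.003229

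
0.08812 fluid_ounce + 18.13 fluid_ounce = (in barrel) 0.003389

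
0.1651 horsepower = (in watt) 123.1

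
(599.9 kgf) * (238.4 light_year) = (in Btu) 1.258e+19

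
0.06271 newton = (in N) 0.06271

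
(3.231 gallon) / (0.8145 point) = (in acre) 0.01052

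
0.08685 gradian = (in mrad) 1.364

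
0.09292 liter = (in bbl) 0.0005844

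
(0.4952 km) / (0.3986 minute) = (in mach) 0.06081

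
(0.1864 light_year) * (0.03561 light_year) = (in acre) 1.468e+26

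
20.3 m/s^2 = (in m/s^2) 20.3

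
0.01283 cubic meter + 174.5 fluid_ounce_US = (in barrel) 0.1132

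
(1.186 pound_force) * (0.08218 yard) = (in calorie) 0.09475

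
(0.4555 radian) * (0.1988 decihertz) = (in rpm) 0.08647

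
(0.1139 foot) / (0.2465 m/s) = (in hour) 3.912e-05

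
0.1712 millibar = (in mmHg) 0.1284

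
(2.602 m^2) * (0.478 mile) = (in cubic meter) 2002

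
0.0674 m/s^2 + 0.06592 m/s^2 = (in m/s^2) 0.1333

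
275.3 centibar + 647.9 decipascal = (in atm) 2.718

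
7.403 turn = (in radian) 46.51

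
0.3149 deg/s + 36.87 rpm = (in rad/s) 3.867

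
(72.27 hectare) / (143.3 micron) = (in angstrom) 5.043e+19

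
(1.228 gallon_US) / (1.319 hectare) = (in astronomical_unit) 2.356e-18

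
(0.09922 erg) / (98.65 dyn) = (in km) 1.006e-08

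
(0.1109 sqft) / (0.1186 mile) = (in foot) 0.0001771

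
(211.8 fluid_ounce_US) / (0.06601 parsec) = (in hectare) 3.075e-22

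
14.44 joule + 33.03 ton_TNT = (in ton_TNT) 33.03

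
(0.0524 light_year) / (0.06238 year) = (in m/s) 2.52e+08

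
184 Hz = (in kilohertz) 0.184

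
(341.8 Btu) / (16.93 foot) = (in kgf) 7126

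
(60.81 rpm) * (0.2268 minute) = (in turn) 13.79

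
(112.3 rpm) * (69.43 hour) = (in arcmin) 1.01e+10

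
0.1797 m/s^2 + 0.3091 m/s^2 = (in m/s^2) 0.4888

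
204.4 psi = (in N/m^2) 1.409e+06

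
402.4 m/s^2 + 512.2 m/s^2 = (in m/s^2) 914.6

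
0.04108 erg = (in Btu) 3.894e-12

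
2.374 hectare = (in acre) 5.866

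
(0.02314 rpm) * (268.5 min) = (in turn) 6.213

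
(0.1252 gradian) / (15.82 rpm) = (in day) 1.374e-08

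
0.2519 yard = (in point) 652.9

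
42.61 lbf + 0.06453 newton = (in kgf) 19.33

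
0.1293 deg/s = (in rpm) 0.02155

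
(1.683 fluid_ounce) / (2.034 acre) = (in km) 6.047e-12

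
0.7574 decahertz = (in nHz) 7.574e+09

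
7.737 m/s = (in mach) 0.02272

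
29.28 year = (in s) 9.234e+08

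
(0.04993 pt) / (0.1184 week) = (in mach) 7.224e-13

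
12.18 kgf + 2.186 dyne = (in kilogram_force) 12.18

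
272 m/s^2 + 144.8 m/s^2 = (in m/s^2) 416.8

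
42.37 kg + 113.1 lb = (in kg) 93.67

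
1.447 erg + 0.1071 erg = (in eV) 9.7e+11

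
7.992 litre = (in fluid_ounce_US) 270.2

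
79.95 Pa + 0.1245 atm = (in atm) 0.1253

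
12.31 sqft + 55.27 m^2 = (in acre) 0.01394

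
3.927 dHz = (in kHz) 0.0003927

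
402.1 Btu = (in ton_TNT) 0.0001014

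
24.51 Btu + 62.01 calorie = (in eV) 1.63e+23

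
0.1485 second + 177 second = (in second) 177.1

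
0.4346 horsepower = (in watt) 324.1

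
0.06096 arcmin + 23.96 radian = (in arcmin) 8.237e+04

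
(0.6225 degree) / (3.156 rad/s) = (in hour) 9.563e-07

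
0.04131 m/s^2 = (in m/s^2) 0.04131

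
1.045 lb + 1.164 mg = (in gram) 474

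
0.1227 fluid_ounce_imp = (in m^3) 3.486e-06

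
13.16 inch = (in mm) 334.3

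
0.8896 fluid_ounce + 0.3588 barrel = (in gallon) 15.08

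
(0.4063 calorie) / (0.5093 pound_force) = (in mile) 0.0004663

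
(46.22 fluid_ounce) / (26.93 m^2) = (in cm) 0.005076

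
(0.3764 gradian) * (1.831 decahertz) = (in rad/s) 0.1083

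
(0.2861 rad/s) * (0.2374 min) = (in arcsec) 8.406e+05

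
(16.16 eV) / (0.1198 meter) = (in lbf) 4.859e-18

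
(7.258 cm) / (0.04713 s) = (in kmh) 5.544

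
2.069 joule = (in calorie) 0.4945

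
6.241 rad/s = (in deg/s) 357.6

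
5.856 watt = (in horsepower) 0.007853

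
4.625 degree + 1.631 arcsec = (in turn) 0.01285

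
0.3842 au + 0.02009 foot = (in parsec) 1.863e-06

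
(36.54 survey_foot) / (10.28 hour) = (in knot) 0.000585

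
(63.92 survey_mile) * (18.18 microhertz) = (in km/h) 6.733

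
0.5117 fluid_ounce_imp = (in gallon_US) 0.003841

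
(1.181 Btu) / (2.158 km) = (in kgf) 0.05888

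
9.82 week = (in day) 68.74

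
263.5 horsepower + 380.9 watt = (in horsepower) 264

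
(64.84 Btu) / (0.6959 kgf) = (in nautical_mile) 5.413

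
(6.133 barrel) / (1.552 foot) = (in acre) 0.0005093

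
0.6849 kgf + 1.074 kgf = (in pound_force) 3.878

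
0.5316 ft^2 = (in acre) 1.22e-05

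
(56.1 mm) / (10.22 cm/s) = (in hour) 0.0001525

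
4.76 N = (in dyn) 4.76e+05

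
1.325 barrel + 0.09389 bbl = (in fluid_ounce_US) 7628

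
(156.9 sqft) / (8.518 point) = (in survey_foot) 1.591e+04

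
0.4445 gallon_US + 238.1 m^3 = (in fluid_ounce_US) 8.051e+06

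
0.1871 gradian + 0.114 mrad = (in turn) 0.0004859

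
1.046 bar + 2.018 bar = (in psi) 44.44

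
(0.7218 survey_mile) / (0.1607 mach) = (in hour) 0.005897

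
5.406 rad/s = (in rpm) 51.62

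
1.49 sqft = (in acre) 3.421e-05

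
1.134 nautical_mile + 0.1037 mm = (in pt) 5.953e+06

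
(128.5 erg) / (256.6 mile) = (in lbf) 6.995e-12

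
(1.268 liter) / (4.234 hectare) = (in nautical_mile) 1.617e-11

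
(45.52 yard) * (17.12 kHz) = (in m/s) 7.126e+05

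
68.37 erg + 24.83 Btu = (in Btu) 24.83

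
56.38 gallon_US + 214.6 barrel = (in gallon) 9070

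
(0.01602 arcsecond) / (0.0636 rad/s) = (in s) 1.221e-06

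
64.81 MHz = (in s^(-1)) 6.481e+07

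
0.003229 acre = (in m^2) 13.07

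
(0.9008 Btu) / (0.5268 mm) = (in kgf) 1.84e+05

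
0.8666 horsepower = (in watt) 646.2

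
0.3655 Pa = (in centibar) 0.0003655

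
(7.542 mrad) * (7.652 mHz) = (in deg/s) 0.003307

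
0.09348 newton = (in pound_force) 0.02102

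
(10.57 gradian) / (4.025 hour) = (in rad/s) 1.146e-05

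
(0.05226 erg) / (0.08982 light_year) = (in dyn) 6.15e-19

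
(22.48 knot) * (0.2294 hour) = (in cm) 9.551e+05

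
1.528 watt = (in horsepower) 0.002049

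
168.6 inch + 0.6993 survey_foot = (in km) 0.004496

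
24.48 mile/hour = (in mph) 24.48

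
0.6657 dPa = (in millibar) 0.0006657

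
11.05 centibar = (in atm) 0.1091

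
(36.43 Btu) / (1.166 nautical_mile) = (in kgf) 1.815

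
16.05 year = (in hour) 1.406e+05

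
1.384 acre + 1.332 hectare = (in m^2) 1.892e+04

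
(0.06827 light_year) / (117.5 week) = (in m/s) 9.089e+06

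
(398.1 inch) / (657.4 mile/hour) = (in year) 1.091e-09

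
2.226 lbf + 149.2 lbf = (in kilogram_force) 68.69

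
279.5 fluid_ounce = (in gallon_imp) 1.818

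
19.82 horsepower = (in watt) 1.478e+04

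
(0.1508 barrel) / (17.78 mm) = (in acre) 0.0003332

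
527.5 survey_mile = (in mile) 527.5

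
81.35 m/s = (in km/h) 292.9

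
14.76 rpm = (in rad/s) 1.546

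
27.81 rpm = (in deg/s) 166.9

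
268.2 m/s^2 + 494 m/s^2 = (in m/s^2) 762.2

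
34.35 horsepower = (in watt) 2.561e+04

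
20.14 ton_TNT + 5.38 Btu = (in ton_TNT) 20.14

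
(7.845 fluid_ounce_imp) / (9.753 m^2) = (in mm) 0.02285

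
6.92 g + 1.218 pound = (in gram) 559.4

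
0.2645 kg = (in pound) 0.5831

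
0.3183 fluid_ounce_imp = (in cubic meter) 9.044e-06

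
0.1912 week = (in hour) 32.12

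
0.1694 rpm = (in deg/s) 1.016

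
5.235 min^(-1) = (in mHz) 87.25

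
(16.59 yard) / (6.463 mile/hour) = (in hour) 0.001458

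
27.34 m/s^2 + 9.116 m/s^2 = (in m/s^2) 36.46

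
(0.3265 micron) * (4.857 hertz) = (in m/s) 1.586e-06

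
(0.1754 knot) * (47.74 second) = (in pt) 1.221e+04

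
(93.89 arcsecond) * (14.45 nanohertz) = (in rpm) 6.281e-11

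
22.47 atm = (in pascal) 2.277e+06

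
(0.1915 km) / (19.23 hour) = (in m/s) 0.002766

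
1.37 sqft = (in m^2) 0.1273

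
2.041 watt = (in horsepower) 0.002737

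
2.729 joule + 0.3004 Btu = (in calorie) 76.4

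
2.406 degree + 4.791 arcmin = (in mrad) 43.39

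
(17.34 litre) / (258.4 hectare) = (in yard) 7.339e-09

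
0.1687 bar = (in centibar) 16.87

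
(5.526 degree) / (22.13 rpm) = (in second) 0.04162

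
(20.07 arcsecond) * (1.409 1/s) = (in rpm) 0.001309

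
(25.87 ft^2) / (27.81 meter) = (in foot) 0.2835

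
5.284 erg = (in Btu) 5.008e-10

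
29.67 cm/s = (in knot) 0.5767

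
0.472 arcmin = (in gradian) 0.008741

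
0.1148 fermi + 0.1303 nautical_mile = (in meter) 241.3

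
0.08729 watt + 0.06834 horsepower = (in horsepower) 0.06846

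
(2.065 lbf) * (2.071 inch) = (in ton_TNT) 1.155e-10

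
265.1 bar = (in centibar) 2.651e+04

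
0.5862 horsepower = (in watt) 437.1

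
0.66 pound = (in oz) 10.56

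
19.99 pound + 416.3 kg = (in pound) 937.8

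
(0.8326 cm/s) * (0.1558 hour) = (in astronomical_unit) 3.122e-11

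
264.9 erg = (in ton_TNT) 6.331e-15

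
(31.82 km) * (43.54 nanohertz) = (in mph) 0.003099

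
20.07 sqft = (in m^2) 1.865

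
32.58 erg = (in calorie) 7.787e-07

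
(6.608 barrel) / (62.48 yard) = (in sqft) 0.1979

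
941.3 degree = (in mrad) 1.643e+04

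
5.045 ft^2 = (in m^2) 0.4687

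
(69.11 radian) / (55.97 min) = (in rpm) 0.1965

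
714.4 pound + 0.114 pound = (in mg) 3.241e+08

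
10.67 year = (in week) 556.4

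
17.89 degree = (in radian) 0.3122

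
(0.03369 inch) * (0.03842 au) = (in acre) 1215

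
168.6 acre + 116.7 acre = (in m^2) 1.155e+06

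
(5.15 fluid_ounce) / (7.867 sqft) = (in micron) 208.4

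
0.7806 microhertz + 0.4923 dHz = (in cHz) 4.923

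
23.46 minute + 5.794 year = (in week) 302.1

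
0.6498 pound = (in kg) 0.2947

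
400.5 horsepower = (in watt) 2.987e+05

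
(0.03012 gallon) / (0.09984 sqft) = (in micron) 1.229e+04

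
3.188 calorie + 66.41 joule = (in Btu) 0.07559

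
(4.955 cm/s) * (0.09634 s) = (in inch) 0.1879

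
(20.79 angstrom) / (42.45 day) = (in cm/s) 5.668e-14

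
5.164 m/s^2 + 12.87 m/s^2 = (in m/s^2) 18.03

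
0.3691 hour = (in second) 1329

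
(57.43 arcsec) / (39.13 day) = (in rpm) 7.864e-10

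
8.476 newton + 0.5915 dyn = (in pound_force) 1.905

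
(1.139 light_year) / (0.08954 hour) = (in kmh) 1.203e+14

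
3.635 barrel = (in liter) 577.9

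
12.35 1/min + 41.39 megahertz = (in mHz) 4.139e+10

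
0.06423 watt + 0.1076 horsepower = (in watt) 80.3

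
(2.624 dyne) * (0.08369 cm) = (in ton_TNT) 5.249e-18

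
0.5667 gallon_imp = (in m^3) 0.002576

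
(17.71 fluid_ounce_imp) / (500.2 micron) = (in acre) 0.0002486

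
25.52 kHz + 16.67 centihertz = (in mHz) 2.552e+07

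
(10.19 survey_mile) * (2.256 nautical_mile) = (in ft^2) 7.375e+08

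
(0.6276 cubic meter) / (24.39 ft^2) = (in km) 0.000277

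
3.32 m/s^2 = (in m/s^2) 3.32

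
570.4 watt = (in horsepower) 0.7649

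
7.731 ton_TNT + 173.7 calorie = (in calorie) 7.731e+09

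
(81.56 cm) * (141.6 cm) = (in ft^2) 12.43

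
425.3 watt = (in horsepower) 0.5703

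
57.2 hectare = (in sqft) 6.157e+06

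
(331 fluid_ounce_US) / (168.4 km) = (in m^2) 5.813e-08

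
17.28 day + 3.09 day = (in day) 20.37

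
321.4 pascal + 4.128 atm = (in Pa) 4.186e+05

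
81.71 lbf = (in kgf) 37.06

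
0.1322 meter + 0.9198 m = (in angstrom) 1.052e+10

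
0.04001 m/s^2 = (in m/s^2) 0.04001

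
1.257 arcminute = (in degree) 0.02095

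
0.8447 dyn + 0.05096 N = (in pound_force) 0.01146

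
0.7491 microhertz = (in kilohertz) 7.491e-10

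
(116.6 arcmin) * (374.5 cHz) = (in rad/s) 0.127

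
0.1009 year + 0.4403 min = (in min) 5.303e+04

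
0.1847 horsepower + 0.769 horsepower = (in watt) 711.2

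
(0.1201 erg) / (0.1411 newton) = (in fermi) 8.512e+07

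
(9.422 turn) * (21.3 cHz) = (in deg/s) 722.5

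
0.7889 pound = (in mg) 3.578e+05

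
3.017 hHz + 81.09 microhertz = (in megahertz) 0.0003017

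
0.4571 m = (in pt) 1296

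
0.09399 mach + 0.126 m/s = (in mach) 0.09436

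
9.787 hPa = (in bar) 0.009787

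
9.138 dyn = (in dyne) 9.138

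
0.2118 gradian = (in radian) 0.003327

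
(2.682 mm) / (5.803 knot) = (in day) 1.04e-08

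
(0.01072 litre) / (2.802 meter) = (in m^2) 3.826e-06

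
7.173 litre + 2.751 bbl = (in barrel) 2.796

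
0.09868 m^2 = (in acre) 2.438e-05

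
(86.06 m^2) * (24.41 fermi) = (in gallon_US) 5.55e-10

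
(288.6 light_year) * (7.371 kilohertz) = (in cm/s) 2.013e+24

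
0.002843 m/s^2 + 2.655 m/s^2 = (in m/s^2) 2.658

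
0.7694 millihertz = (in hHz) 7.694e-06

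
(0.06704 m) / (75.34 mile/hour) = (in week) 3.291e-09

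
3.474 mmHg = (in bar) 0.004632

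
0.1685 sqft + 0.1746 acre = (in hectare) 0.07066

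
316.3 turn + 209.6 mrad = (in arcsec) 4.1e+08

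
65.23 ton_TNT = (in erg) 2.729e+18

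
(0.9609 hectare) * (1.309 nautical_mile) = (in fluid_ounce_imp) 8.199e+11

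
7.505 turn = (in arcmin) 1.621e+05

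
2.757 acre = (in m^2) 1.116e+04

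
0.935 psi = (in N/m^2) 6447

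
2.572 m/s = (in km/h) 9.259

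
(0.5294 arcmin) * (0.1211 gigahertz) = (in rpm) 1.781e+05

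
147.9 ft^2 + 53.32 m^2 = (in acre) 0.01657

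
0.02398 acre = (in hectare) 0.009704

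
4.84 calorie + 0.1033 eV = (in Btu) 0.01919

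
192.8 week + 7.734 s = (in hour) 3.239e+04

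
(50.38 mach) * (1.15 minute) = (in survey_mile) 735.5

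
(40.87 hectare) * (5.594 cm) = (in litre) 2.286e+07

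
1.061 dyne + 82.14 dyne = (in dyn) 83.2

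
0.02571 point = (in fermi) 9.07e+09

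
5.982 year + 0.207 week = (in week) 312.1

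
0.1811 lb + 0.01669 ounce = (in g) 82.62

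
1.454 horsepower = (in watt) 1084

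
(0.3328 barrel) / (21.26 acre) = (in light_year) 6.5e-23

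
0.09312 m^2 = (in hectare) 9.312e-06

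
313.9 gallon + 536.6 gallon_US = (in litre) 3219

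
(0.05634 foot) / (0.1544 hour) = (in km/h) 0.0001112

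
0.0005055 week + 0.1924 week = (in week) 0.1929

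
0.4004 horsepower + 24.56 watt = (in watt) 323.1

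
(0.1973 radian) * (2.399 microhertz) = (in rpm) 4.52e-06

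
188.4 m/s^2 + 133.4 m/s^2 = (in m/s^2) 321.8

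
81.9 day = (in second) 7.076e+06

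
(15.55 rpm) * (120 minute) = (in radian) 1.172e+04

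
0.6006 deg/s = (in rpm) 0.1001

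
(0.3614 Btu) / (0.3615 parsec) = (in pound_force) 7.685e-15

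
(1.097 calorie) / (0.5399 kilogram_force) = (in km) 0.0008669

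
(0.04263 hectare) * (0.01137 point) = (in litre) 1.71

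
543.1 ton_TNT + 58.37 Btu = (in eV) 1.418e+31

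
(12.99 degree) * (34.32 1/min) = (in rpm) 1.238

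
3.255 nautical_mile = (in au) 4.03e-08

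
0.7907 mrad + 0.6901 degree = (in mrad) 12.84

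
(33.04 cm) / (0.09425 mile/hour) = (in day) 9.076e-05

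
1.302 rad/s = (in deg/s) 74.6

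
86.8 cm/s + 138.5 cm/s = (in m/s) 2.253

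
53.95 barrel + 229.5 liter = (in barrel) 55.39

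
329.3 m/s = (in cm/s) 3.293e+04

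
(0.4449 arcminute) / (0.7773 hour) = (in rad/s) 4.625e-08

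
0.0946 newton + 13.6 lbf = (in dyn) 6.059e+06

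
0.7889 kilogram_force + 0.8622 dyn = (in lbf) 1.739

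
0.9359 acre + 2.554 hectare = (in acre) 7.247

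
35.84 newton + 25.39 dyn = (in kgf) 3.655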